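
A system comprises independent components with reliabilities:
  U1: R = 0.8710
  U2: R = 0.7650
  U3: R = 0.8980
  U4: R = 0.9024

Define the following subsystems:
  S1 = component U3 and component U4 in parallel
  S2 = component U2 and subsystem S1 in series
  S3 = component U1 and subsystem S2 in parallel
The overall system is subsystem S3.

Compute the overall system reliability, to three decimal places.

0.969

Parallel (U3 and U4): 1 − (1 − 0.89800)(1 − 0.90240) = 0.99004
Series (U2 and [0.99004]): 0.76500 × 0.99004 = 0.75738
Parallel (U1 and [0.75738]): 1 − (1 − 0.87100)(1 − 0.75738) = 0.969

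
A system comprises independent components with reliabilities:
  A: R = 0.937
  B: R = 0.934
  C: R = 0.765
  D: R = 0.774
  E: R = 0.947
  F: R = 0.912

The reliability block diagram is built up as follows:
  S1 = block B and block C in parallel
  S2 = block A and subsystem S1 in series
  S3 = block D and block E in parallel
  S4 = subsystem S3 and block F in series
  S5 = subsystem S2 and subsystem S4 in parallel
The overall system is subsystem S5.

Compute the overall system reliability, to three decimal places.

0.992

Parallel (B and C): 1 − (1 − 0.93400)(1 − 0.76500) = 0.98449
Series (A and [0.98449]): 0.93700 × 0.98449 = 0.92247
Parallel (D and E): 1 − (1 − 0.77400)(1 − 0.94700) = 0.98802
Series ([0.98802] and F): 0.98802 × 0.91200 = 0.90107
Parallel ([0.92247] and [0.90107]): 1 − (1 − 0.92247)(1 − 0.90107) = 0.992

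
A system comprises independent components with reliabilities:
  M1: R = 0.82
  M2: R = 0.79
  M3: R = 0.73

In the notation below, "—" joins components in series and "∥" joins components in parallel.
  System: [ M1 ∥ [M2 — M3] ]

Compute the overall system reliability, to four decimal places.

0.9238

Series (M2 and M3): 0.790000 × 0.730000 = 0.576700
Parallel (M1 and [0.576700]): 1 − (1 − 0.820000)(1 − 0.576700) = 0.9238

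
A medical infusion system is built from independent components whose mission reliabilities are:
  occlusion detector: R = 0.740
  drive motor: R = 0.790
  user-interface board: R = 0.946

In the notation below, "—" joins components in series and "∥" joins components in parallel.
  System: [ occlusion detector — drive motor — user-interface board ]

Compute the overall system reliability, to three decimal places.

Series (occlusion detector, drive motor, and user-interface board): 0.74000 × 0.79000 × 0.94600 = 0.553

0.553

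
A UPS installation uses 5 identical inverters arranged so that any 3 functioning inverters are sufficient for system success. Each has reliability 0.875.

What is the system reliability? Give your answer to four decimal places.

0.9839

R = Σ_{i=3}^{5} C(5,i) p^i (1−p)^{5−i} with p = 0.875
C(5,3)·0.875^3·0.125^2 = 0.104675
C(5,4)·0.875^4·0.125^1 = 0.366364
C(5,5)·0.875^5·0.125^0 = 0.512909
Sum = 0.9839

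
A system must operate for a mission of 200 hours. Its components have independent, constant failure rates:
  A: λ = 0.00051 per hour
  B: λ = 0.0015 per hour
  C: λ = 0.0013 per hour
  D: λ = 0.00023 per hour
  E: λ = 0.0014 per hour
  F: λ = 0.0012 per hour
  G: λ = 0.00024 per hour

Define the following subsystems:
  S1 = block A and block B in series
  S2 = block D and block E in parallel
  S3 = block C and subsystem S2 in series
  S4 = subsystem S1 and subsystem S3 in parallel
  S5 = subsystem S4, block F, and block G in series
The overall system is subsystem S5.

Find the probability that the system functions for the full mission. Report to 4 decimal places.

R(A) = exp(−0.00051 × 200) = 0.903030
R(B) = exp(−0.0015 × 200) = 0.740818
R(C) = exp(−0.0013 × 200) = 0.771052
R(D) = exp(−0.00023 × 200) = 0.955042
R(E) = exp(−0.0014 × 200) = 0.755784
R(F) = exp(−0.0012 × 200) = 0.786628
R(G) = exp(−0.00024 × 200) = 0.953134
Series (A and B): 0.903030 × 0.740818 = 0.668981
Parallel (D and E): 1 − (1 − 0.955042)(1 − 0.755784) = 0.989021
Series (C and [0.989021]): 0.771052 × 0.989021 = 0.762587
Parallel ([0.668981] and [0.762587]): 1 − (1 − 0.668981)(1 − 0.762587) = 0.921412
Series ([0.921412], F, and G): 0.921412 × 0.786628 × 0.953134 = 0.6908

0.6908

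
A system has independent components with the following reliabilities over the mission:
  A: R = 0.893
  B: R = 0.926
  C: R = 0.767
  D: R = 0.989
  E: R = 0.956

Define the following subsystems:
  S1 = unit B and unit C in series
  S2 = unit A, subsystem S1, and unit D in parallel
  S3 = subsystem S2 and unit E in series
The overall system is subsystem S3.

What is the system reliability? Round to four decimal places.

0.9557

Series (B and C): 0.926000 × 0.767000 = 0.710242
Parallel (A, [0.710242], and D): 1 − (1 − 0.893000)(1 − 0.710242)(1 − 0.989000) = 0.999659
Series ([0.999659] and E): 0.999659 × 0.956000 = 0.9557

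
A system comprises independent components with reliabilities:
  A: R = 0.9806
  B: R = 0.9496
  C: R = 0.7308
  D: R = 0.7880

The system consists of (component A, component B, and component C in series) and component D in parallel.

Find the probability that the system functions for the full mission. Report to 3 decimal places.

Series (A, B, and C): 0.98060 × 0.94960 × 0.73080 = 0.68050
Parallel ([0.68050] and D): 1 − (1 − 0.68050)(1 − 0.78800) = 0.932

0.932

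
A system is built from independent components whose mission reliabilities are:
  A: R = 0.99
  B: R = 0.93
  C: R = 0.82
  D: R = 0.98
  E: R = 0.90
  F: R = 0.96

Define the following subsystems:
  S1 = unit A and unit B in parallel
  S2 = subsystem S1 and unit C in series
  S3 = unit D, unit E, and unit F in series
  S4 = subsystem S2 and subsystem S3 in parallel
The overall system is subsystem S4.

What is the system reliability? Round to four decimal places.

Parallel (A and B): 1 − (1 − 0.990000)(1 − 0.930000) = 0.999300
Series ([0.999300] and C): 0.999300 × 0.820000 = 0.819426
Series (D, E, and F): 0.980000 × 0.900000 × 0.960000 = 0.846720
Parallel ([0.819426] and [0.846720]): 1 − (1 − 0.819426)(1 − 0.846720) = 0.9723

0.9723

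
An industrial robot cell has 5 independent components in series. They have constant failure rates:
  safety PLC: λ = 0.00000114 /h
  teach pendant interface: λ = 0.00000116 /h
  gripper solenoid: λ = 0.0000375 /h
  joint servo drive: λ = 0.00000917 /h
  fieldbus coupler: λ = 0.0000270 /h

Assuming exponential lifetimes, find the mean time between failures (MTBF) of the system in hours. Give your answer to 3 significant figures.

13200

Series of exponential components: λ_sys = Σ λ_i
λ_sys = 0.00000114 + 0.00000116 + 0.0000375 + 0.00000917 + 0.0000270 = 7.5970e-05 /h
MTBF = 1 / λ_sys = 13200 h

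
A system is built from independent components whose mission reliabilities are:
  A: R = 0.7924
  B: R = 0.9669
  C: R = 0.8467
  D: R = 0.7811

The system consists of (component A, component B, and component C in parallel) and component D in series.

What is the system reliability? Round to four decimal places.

Parallel (A, B, and C): 1 − (1 − 0.792400)(1 − 0.966900)(1 − 0.846700) = 0.998947
Series ([0.998947] and D): 0.998947 × 0.781100 = 0.7803

0.7803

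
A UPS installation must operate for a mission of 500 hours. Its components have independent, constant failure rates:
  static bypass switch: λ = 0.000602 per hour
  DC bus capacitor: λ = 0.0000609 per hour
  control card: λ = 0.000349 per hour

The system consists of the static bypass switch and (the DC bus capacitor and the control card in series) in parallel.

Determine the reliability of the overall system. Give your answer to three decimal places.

R(static bypass switch) = exp(−0.000602 × 500) = 0.74008
R(DC bus capacitor) = exp(−0.0000609 × 500) = 0.97001
R(control card) = exp(−0.000349 × 500) = 0.83988
Series (DC bus capacitor and control card): 0.97001 × 0.83988 = 0.81469
Parallel (static bypass switch and [0.81469]): 1 − (1 − 0.74008)(1 − 0.81469) = 0.952

0.952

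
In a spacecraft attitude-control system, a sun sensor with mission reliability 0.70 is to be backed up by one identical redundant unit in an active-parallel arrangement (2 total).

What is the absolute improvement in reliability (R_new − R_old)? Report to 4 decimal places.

R_before = 0.70
R_after = 1 − (1 − 0.70)^2 = 0.9100
ΔR = 0.9100 − 0.70 = 0.2100

0.2100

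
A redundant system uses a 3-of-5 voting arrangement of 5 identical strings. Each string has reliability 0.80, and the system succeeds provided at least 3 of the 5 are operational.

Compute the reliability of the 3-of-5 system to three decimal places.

0.942

R = Σ_{i=3}^{5} C(5,i) p^i (1−p)^{5−i} with p = 0.80
C(5,3)·0.80^3·0.20^2 = 0.20480
C(5,4)·0.80^4·0.20^1 = 0.40960
C(5,5)·0.80^5·0.20^0 = 0.32768
Sum = 0.942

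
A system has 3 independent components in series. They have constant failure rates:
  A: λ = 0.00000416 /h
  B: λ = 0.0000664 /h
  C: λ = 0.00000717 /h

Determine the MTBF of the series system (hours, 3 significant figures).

Series of exponential components: λ_sys = Σ λ_i
λ_sys = 0.00000416 + 0.0000664 + 0.00000717 = 7.7730e-05 /h
MTBF = 1 / λ_sys = 12900 h

12900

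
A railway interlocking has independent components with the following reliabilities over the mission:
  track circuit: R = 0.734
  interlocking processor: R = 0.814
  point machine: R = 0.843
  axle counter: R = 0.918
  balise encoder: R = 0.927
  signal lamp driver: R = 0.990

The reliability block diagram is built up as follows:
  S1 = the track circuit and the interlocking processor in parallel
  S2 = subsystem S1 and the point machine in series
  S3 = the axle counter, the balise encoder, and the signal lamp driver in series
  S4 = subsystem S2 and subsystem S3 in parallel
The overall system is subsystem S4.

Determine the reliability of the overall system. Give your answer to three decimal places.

Parallel (track circuit and interlocking processor): 1 − (1 − 0.73400)(1 − 0.81400) = 0.95052
Series ([0.95052] and point machine): 0.95052 × 0.84300 = 0.80129
Series (axle counter, balise encoder, and signal lamp driver): 0.91800 × 0.92700 × 0.99000 = 0.84248
Parallel ([0.80129] and [0.84248]): 1 − (1 − 0.80129)(1 − 0.84248) = 0.969

0.969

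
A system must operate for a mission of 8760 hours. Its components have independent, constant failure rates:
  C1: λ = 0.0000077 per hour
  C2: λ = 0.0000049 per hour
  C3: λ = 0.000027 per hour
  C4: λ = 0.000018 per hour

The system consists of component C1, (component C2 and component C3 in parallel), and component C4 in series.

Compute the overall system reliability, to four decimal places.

0.7913

R(C1) = exp(−0.0000077 × 8760) = 0.934773
R(C2) = exp(−0.0000049 × 8760) = 0.957984
R(C3) = exp(−0.000027 × 8760) = 0.789370
R(C4) = exp(−0.000018 × 8760) = 0.854123
Parallel (C2 and C3): 1 − (1 − 0.957984)(1 − 0.789370) = 0.991150
Series (C1, [0.991150], and C4): 0.934773 × 0.991150 × 0.854123 = 0.7913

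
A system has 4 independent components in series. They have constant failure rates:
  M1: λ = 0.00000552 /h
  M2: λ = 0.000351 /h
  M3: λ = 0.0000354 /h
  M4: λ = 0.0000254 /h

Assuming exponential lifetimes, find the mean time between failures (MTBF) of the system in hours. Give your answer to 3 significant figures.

Series of exponential components: λ_sys = Σ λ_i
λ_sys = 0.00000552 + 0.000351 + 0.0000354 + 0.0000254 = 4.1732e-04 /h
MTBF = 1 / λ_sys = 2400 h

2400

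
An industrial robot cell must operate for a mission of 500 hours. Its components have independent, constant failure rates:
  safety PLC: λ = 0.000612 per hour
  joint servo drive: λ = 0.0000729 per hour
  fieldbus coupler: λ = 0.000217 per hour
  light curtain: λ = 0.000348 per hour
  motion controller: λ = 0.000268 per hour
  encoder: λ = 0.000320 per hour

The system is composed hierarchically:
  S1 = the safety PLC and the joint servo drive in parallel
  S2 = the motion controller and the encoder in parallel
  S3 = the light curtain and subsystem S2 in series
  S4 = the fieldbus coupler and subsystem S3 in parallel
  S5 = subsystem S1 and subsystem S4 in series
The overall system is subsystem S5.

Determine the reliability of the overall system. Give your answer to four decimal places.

0.9727

R(safety PLC) = exp(−0.000612 × 500) = 0.736387
R(joint servo drive) = exp(−0.0000729 × 500) = 0.964206
R(fieldbus coupler) = exp(−0.000217 × 500) = 0.897179
R(light curtain) = exp(−0.000348 × 500) = 0.840297
R(motion controller) = exp(−0.000268 × 500) = 0.874590
R(encoder) = exp(−0.000320 × 500) = 0.852144
Parallel (safety PLC and joint servo drive): 1 − (1 − 0.736387)(1 − 0.964206) = 0.990564
Parallel (motion controller and encoder): 1 − (1 − 0.874590)(1 − 0.852144) = 0.981457
Series (light curtain and [0.981457]): 0.840297 × 0.981457 = 0.824715
Parallel (fieldbus coupler and [0.824715]): 1 − (1 − 0.897179)(1 − 0.824715) = 0.981977
Series ([0.990564] and [0.981977]): 0.990564 × 0.981977 = 0.9727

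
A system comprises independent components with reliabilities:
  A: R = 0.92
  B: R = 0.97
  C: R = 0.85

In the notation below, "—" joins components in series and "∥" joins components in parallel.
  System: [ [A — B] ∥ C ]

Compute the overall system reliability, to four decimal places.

Series (A and B): 0.920000 × 0.970000 = 0.892400
Parallel ([0.892400] and C): 1 − (1 − 0.892400)(1 − 0.850000) = 0.9839

0.9839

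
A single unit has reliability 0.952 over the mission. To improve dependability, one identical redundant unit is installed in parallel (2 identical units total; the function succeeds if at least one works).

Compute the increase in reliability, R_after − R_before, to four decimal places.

0.0457

R_before = 0.952
R_after = 1 − (1 − 0.952)^2 = 0.9977
ΔR = 0.9977 − 0.952 = 0.0457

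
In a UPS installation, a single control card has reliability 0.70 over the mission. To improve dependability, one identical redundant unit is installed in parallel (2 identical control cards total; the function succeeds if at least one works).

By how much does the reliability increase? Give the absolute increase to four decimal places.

0.2100

R_before = 0.70
R_after = 1 − (1 − 0.70)^2 = 0.9100
ΔR = 0.9100 − 0.70 = 0.2100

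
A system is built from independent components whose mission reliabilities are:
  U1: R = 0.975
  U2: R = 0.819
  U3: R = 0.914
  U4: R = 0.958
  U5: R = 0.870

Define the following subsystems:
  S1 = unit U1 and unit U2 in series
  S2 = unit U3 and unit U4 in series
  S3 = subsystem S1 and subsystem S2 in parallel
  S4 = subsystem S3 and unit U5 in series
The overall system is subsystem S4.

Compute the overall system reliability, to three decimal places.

0.848

Series (U1 and U2): 0.97500 × 0.81900 = 0.79853
Series (U3 and U4): 0.91400 × 0.95800 = 0.87561
Parallel ([0.79853] and [0.87561]): 1 − (1 − 0.79853)(1 − 0.87561) = 0.97494
Series ([0.97494] and U5): 0.97494 × 0.87000 = 0.848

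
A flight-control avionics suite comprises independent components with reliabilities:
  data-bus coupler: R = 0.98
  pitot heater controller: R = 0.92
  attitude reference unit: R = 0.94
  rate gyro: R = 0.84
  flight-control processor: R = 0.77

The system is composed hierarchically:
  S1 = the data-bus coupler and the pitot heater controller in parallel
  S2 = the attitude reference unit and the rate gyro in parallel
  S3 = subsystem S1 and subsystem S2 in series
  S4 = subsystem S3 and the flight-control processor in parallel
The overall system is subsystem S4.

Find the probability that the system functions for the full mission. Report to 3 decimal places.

Parallel (data-bus coupler and pitot heater controller): 1 − (1 − 0.98000)(1 − 0.92000) = 0.99840
Parallel (attitude reference unit and rate gyro): 1 − (1 − 0.94000)(1 − 0.84000) = 0.99040
Series ([0.99840] and [0.99040]): 0.99840 × 0.99040 = 0.98882
Parallel ([0.98882] and flight-control processor): 1 − (1 − 0.98882)(1 − 0.77000) = 0.997

0.997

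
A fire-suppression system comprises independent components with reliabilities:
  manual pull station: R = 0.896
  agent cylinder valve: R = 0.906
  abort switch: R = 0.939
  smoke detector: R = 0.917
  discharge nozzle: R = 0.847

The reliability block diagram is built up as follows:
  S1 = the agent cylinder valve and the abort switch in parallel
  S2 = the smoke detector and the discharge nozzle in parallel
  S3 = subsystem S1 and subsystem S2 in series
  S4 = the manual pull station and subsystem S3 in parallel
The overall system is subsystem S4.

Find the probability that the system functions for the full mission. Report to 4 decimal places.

Parallel (agent cylinder valve and abort switch): 1 − (1 − 0.906000)(1 − 0.939000) = 0.994266
Parallel (smoke detector and discharge nozzle): 1 − (1 − 0.917000)(1 − 0.847000) = 0.987301
Series ([0.994266] and [0.987301]): 0.994266 × 0.987301 = 0.981640
Parallel (manual pull station and [0.981640]): 1 − (1 − 0.896000)(1 − 0.981640) = 0.9981

0.9981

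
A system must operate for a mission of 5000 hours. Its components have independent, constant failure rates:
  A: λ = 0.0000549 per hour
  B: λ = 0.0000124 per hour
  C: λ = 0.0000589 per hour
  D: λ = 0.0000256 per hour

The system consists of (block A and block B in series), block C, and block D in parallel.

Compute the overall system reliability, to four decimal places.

R(A) = exp(−0.0000549 × 5000) = 0.759952
R(B) = exp(−0.0000124 × 5000) = 0.939883
R(C) = exp(−0.0000589 × 5000) = 0.744904
R(D) = exp(−0.0000256 × 5000) = 0.879853
Series (A and B): 0.759952 × 0.939883 = 0.714266
Parallel ([0.714266], C, and D): 1 − (1 − 0.714266)(1 − 0.744904)(1 − 0.879853) = 0.9912

0.9912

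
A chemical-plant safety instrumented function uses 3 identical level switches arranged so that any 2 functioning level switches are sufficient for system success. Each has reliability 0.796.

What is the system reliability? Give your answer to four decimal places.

0.8921

R = Σ_{i=2}^{3} C(3,i) p^i (1−p)^{3−i} with p = 0.796
C(3,2)·0.796^2·0.204^1 = 0.387773
C(3,3)·0.796^3·0.204^0 = 0.504358
Sum = 0.8921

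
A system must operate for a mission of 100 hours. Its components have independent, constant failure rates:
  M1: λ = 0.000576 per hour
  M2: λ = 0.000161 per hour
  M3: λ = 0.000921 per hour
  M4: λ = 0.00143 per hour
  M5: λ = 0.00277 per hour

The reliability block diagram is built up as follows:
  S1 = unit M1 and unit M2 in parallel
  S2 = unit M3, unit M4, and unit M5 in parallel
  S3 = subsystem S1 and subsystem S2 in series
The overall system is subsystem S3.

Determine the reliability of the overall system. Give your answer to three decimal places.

R(M1) = exp(−0.000576 × 100) = 0.94403
R(M2) = exp(−0.000161 × 100) = 0.98403
R(M3) = exp(−0.000921 × 100) = 0.91201
R(M4) = exp(−0.00143 × 100) = 0.86675
R(M5) = exp(−0.00277 × 100) = 0.75805
Parallel (M1 and M2): 1 − (1 − 0.94403)(1 − 0.98403) = 0.99911
Parallel (M3, M4, and M5): 1 − (1 − 0.91201)(1 − 0.86675)(1 − 0.75805) = 0.99716
Series ([0.99911] and [0.99716]): 0.99911 × 0.99716 = 0.996

0.996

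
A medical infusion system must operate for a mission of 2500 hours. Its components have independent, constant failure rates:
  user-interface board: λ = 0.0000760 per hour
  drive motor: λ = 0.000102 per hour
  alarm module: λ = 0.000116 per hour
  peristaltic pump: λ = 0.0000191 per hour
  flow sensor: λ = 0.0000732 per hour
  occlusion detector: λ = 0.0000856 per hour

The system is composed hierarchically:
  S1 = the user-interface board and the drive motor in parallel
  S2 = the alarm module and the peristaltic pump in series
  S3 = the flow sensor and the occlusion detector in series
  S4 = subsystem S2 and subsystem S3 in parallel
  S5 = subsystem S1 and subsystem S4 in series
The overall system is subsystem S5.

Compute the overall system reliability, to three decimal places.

0.871

R(user-interface board) = exp(−0.0000760 × 2500) = 0.82696
R(drive motor) = exp(−0.000102 × 2500) = 0.77492
R(alarm module) = exp(−0.000116 × 2500) = 0.74826
R(peristaltic pump) = exp(−0.0000191 × 2500) = 0.95337
R(flow sensor) = exp(−0.0000732 × 2500) = 0.83277
R(occlusion detector) = exp(−0.0000856 × 2500) = 0.80735
Parallel (user-interface board and drive motor): 1 − (1 − 0.82696)(1 − 0.77492) = 0.96105
Series (alarm module and peristaltic pump): 0.74826 × 0.95337 = 0.71337
Series (flow sensor and occlusion detector): 0.83277 × 0.80735 = 0.67234
Parallel ([0.71337] and [0.67234]): 1 − (1 − 0.71337)(1 − 0.67234) = 0.90608
Series ([0.96105] and [0.90608]): 0.96105 × 0.90608 = 0.871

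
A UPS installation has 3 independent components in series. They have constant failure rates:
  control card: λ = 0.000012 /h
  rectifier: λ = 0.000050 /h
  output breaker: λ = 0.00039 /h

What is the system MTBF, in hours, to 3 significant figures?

Series of exponential components: λ_sys = Σ λ_i
λ_sys = 0.000012 + 0.000050 + 0.00039 = 4.5200e-04 /h
MTBF = 1 / λ_sys = 2210 h

2210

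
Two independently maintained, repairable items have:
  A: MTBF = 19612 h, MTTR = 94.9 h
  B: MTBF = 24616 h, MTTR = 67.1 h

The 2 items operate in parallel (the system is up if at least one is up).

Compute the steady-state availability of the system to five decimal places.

A(A) = MTBF/(MTBF+MTTR) = 19612/(19612+94.9) = 0.995184
A(B) = MTBF/(MTBF+MTTR) = 24616/(24616+67.1) = 0.997282
Parallel availability: 1 − (1 − 0.995184)(1 − 0.997282) = 0.99999

0.99999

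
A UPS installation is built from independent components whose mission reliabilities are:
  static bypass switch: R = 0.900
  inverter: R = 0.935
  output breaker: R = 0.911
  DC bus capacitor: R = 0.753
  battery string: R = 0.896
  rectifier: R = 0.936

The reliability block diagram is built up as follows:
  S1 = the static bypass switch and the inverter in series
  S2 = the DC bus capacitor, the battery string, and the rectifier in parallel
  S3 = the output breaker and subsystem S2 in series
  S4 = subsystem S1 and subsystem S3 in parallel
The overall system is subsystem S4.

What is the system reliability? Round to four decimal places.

0.9857

Series (static bypass switch and inverter): 0.900000 × 0.935000 = 0.841500
Parallel (DC bus capacitor, battery string, and rectifier): 1 − (1 − 0.753000)(1 − 0.896000)(1 − 0.936000) = 0.998356
Series (output breaker and [0.998356]): 0.911000 × 0.998356 = 0.909502
Parallel ([0.841500] and [0.909502]): 1 − (1 − 0.841500)(1 − 0.909502) = 0.9857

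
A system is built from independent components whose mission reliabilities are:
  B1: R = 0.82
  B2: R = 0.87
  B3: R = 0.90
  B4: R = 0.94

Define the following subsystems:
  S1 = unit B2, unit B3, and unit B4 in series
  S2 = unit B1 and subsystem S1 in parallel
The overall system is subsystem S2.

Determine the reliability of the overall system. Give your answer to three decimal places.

0.952

Series (B2, B3, and B4): 0.87000 × 0.90000 × 0.94000 = 0.73602
Parallel (B1 and [0.73602]): 1 − (1 − 0.82000)(1 − 0.73602) = 0.952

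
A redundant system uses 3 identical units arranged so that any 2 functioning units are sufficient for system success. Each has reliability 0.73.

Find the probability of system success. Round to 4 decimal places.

0.8207

R = Σ_{i=2}^{3} C(3,i) p^i (1−p)^{3−i} with p = 0.73
C(3,2)·0.73^2·0.27^1 = 0.431649
C(3,3)·0.73^3·0.27^0 = 0.389017
Sum = 0.8207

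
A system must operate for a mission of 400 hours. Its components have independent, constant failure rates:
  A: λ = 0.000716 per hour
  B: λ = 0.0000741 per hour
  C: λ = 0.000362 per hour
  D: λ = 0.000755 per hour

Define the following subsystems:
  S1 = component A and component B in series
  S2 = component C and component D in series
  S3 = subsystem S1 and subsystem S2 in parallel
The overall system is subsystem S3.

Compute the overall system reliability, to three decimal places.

0.902

R(A) = exp(−0.000716 × 400) = 0.75096
R(B) = exp(−0.0000741 × 400) = 0.97079
R(C) = exp(−0.000362 × 400) = 0.86520
R(D) = exp(−0.000755 × 400) = 0.73934
Series (A and B): 0.75096 × 0.97079 = 0.72902
Series (C and D): 0.86520 × 0.73934 = 0.63968
Parallel ([0.72902] and [0.63968]): 1 − (1 − 0.72902)(1 − 0.63968) = 0.902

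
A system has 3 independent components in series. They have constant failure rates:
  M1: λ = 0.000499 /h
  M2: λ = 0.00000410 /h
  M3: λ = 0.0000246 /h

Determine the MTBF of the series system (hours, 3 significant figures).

1900

Series of exponential components: λ_sys = Σ λ_i
λ_sys = 0.000499 + 0.00000410 + 0.0000246 = 5.2770e-04 /h
MTBF = 1 / λ_sys = 1900 h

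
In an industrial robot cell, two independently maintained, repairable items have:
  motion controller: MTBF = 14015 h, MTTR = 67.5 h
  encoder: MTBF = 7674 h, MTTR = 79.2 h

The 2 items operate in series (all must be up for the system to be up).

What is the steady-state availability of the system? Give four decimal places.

A(motion controller) = MTBF/(MTBF+MTTR) = 14015/(14015+67.5) = 0.995207
A(encoder) = MTBF/(MTBF+MTTR) = 7674/(7674+79.2) = 0.989785
Series availability: 0.995207 × 0.989785 = 0.9850

0.9850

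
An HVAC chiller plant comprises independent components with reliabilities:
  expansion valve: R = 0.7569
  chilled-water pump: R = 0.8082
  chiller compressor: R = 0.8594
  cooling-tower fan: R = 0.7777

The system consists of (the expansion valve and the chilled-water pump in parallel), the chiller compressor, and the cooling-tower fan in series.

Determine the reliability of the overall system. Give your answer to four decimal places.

Parallel (expansion valve and chilled-water pump): 1 − (1 − 0.756900)(1 − 0.808200) = 0.953373
Series ([0.953373], chiller compressor, and cooling-tower fan): 0.953373 × 0.859400 × 0.777700 = 0.6372

0.6372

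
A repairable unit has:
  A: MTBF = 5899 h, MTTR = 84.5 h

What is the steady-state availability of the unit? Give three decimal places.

A(A) = MTBF/(MTBF+MTTR) = 5899/(5899+84.5) = 0.986

0.986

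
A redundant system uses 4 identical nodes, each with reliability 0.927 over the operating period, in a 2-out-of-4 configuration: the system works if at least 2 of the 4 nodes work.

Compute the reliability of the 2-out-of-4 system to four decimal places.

R = Σ_{i=2}^{4} C(4,i) p^i (1−p)^{4−i} with p = 0.927
C(4,2)·0.927^2·0.073^2 = 0.027476
C(4,3)·0.927^3·0.073^1 = 0.232607
C(4,4)·0.927^4·0.073^0 = 0.738446
Sum = 0.9985

0.9985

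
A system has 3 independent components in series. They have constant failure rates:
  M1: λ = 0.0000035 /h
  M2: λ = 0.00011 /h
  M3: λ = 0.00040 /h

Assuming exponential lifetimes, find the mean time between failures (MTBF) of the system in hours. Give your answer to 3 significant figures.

1950

Series of exponential components: λ_sys = Σ λ_i
λ_sys = 0.0000035 + 0.00011 + 0.00040 = 5.1350e-04 /h
MTBF = 1 / λ_sys = 1950 h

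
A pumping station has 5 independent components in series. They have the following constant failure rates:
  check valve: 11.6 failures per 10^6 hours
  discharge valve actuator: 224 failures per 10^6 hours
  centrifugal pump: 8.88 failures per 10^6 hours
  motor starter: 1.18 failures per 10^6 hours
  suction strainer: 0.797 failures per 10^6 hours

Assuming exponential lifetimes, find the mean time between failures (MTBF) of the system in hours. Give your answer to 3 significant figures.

Series of exponential components: λ_sys = Σ λ_i
λ_sys = 0.0000116 + 0.000224 + 0.00000888 + 0.00000118 + 0.000000797 = 2.4646e-04 /h
MTBF = 1 / λ_sys = 4060 h

4060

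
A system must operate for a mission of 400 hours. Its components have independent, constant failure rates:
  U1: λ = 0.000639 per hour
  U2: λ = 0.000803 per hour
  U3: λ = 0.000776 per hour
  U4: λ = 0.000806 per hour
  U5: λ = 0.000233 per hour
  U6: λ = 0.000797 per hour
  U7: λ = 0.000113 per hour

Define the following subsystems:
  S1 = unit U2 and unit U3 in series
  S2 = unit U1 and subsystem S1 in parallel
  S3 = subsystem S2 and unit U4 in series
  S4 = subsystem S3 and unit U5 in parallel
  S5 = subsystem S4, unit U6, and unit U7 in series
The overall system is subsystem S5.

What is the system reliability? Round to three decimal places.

0.673

R(U1) = exp(−0.000639 × 400) = 0.77445
R(U2) = exp(−0.000803 × 400) = 0.72528
R(U3) = exp(−0.000776 × 400) = 0.73315
R(U4) = exp(−0.000806 × 400) = 0.72441
R(U5) = exp(−0.000233 × 400) = 0.91101
R(U6) = exp(−0.000797 × 400) = 0.72702
R(U7) = exp(−0.000113 × 400) = 0.95581
Series (U2 and U3): 0.72528 × 0.73315 = 0.53174
Parallel (U1 and [0.53174]): 1 − (1 − 0.77445)(1 − 0.53174) = 0.89438
Series ([0.89438] and U4): 0.89438 × 0.72441 = 0.64790
Parallel ([0.64790] and U5): 1 − (1 − 0.64790)(1 − 0.91101) = 0.96867
Series ([0.96867], U6, and U7): 0.96867 × 0.72702 × 0.95581 = 0.673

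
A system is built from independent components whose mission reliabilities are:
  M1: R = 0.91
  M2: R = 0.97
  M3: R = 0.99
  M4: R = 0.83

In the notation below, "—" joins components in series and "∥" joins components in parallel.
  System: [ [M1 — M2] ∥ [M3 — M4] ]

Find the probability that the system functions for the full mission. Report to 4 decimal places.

0.9791

Series (M1 and M2): 0.910000 × 0.970000 = 0.882700
Series (M3 and M4): 0.990000 × 0.830000 = 0.821700
Parallel ([0.882700] and [0.821700]): 1 − (1 − 0.882700)(1 − 0.821700) = 0.9791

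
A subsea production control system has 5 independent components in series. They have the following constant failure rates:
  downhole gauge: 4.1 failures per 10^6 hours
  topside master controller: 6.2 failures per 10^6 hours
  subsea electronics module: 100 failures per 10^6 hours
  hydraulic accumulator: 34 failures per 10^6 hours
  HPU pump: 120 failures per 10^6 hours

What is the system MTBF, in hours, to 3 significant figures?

Series of exponential components: λ_sys = Σ λ_i
λ_sys = 0.0000041 + 0.0000062 + 0.00010 + 0.000034 + 0.00012 = 2.6430e-04 /h
MTBF = 1 / λ_sys = 3780 h

3780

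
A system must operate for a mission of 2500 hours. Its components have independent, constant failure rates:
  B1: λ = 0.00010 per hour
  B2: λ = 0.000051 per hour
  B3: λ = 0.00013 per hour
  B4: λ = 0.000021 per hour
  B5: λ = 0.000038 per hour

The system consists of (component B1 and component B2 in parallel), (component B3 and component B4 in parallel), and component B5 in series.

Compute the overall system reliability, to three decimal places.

0.873

R(B1) = exp(−0.00010 × 2500) = 0.77880
R(B2) = exp(−0.000051 × 2500) = 0.88029
R(B3) = exp(−0.00013 × 2500) = 0.72253
R(B4) = exp(−0.000021 × 2500) = 0.94885
R(B5) = exp(−0.000038 × 2500) = 0.90937
Parallel (B1 and B2): 1 − (1 − 0.77880)(1 − 0.88029) = 0.97352
Parallel (B3 and B4): 1 − (1 − 0.72253)(1 − 0.94885) = 0.98581
Series ([0.97352], [0.98581], and B5): 0.97352 × 0.98581 × 0.90937 = 0.873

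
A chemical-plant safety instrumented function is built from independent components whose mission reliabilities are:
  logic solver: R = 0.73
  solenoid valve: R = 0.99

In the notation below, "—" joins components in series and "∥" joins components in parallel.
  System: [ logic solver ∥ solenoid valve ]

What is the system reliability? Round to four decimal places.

Parallel (logic solver and solenoid valve): 1 − (1 − 0.730000)(1 − 0.990000) = 0.9973

0.9973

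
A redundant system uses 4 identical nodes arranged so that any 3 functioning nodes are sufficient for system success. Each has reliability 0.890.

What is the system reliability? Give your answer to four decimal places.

0.9376

R = Σ_{i=3}^{4} C(4,i) p^i (1−p)^{4−i} with p = 0.890
C(4,3)·0.890^3·0.110^1 = 0.310186
C(4,4)·0.890^4·0.110^0 = 0.627422
Sum = 0.9376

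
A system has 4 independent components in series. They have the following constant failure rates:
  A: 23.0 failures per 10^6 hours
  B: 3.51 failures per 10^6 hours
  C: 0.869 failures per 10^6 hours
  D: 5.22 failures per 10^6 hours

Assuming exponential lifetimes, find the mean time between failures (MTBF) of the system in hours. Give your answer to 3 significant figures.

30700

Series of exponential components: λ_sys = Σ λ_i
λ_sys = 0.0000230 + 0.00000351 + 0.000000869 + 0.00000522 = 3.2599e-05 /h
MTBF = 1 / λ_sys = 30700 h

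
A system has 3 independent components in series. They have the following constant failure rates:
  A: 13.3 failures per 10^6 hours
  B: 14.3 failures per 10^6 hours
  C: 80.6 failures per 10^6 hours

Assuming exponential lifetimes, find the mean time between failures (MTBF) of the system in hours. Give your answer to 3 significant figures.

Series of exponential components: λ_sys = Σ λ_i
λ_sys = 0.0000133 + 0.0000143 + 0.0000806 = 1.0820e-04 /h
MTBF = 1 / λ_sys = 9240 h

9240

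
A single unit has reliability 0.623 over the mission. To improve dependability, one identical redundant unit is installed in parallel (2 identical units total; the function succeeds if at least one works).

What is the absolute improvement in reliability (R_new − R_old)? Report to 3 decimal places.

0.235

R_before = 0.623
R_after = 1 − (1 − 0.623)^2 = 0.858
ΔR = 0.858 − 0.623 = 0.235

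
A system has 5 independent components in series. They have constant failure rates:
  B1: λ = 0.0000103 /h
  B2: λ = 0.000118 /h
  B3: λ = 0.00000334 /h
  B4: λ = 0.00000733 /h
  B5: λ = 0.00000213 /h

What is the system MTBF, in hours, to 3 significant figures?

Series of exponential components: λ_sys = Σ λ_i
λ_sys = 0.0000103 + 0.000118 + 0.00000334 + 0.00000733 + 0.00000213 = 1.4110e-04 /h
MTBF = 1 / λ_sys = 7090 h

7090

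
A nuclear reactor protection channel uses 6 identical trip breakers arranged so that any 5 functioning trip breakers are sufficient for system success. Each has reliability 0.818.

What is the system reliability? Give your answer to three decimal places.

R = Σ_{i=5}^{6} C(6,i) p^i (1−p)^{6−i} with p = 0.818
C(6,5)·0.818^5·0.182^1 = 0.39993
C(6,6)·0.818^6·0.182^0 = 0.29958
Sum = 0.700

0.700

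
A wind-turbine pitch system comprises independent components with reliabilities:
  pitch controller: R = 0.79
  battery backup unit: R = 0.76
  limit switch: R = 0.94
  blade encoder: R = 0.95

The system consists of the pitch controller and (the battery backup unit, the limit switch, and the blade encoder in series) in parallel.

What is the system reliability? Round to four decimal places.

0.9325

Series (battery backup unit, limit switch, and blade encoder): 0.760000 × 0.940000 × 0.950000 = 0.678680
Parallel (pitch controller and [0.678680]): 1 − (1 − 0.790000)(1 − 0.678680) = 0.9325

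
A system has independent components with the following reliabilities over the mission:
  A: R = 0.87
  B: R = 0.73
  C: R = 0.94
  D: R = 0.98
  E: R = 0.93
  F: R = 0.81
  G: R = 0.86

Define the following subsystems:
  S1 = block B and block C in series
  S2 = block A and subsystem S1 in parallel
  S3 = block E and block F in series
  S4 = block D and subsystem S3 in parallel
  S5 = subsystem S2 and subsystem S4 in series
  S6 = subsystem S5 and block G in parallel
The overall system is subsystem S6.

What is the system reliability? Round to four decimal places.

0.9936

Series (B and C): 0.730000 × 0.940000 = 0.686200
Parallel (A and [0.686200]): 1 − (1 − 0.870000)(1 − 0.686200) = 0.959206
Series (E and F): 0.930000 × 0.810000 = 0.753300
Parallel (D and [0.753300]): 1 − (1 − 0.980000)(1 − 0.753300) = 0.995066
Series ([0.959206] and [0.995066]): 0.959206 × 0.995066 = 0.954473
Parallel ([0.954473] and G): 1 − (1 − 0.954473)(1 − 0.860000) = 0.9936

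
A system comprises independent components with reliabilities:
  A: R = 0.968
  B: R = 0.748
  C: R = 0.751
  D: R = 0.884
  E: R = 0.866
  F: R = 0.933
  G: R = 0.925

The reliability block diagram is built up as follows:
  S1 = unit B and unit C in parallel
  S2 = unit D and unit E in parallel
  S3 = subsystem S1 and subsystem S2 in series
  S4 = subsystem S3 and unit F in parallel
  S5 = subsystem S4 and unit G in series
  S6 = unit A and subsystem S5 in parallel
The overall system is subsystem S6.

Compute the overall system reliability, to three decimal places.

Parallel (B and C): 1 − (1 − 0.74800)(1 − 0.75100) = 0.93725
Parallel (D and E): 1 − (1 − 0.88400)(1 − 0.86600) = 0.98446
Series ([0.93725] and [0.98446]): 0.93725 × 0.98446 = 0.92269
Parallel ([0.92269] and F): 1 − (1 − 0.92269)(1 − 0.93300) = 0.99482
Series ([0.99482] and G): 0.99482 × 0.92500 = 0.92021
Parallel (A and [0.92021]): 1 − (1 − 0.96800)(1 − 0.92021) = 0.997

0.997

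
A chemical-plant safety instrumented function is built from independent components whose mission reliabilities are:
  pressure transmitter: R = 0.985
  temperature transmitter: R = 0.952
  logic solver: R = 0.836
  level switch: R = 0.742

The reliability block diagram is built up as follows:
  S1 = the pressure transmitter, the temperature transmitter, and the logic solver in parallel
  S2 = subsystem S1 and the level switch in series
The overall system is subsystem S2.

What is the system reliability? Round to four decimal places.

0.7419

Parallel (pressure transmitter, temperature transmitter, and logic solver): 1 − (1 − 0.985000)(1 − 0.952000)(1 − 0.836000) = 0.999882
Series ([0.999882] and level switch): 0.999882 × 0.742000 = 0.7419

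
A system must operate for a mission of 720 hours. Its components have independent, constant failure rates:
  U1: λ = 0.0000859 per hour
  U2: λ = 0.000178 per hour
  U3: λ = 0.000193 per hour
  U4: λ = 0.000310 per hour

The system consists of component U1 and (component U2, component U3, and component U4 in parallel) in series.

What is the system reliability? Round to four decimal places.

R(U1) = exp(−0.0000859 × 720) = 0.940026
R(U2) = exp(−0.000178 × 720) = 0.879713
R(U3) = exp(−0.000193 × 720) = 0.870263
R(U4) = exp(−0.000310 × 720) = 0.799955
Parallel (U2, U3, and U4): 1 − (1 − 0.879713)(1 − 0.870263)(1 − 0.799955) = 0.996878
Series (U1 and [0.996878]): 0.940026 × 0.996878 = 0.9371

0.9371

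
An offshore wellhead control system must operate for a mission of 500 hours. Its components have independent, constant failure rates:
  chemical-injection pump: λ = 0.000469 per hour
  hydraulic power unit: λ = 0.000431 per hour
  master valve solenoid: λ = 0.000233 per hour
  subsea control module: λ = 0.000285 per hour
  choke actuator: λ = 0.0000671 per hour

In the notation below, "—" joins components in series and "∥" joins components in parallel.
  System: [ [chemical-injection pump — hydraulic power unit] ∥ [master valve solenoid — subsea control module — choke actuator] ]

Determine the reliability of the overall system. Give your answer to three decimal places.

R(chemical-injection pump) = exp(−0.000469 × 500) = 0.79097
R(hydraulic power unit) = exp(−0.000431 × 500) = 0.80614
R(master valve solenoid) = exp(−0.000233 × 500) = 0.89003
R(subsea control module) = exp(−0.000285 × 500) = 0.86719
R(choke actuator) = exp(−0.0000671 × 500) = 0.96701
Series (chemical-injection pump and hydraulic power unit): 0.79097 × 0.80614 = 0.63763
Series (master valve solenoid, subsea control module, and choke actuator): 0.89003 × 0.86719 × 0.96701 = 0.74636
Parallel ([0.63763] and [0.74636]): 1 − (1 − 0.63763)(1 − 0.74636) = 0.908

0.908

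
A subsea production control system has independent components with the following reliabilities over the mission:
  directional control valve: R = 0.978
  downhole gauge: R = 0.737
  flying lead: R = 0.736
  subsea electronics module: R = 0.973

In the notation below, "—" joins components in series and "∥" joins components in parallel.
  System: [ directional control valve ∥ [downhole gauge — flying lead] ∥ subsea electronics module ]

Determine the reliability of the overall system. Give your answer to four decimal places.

0.9997

Series (downhole gauge and flying lead): 0.737000 × 0.736000 = 0.542432
Parallel (directional control valve, [0.542432], and subsea electronics module): 1 − (1 − 0.978000)(1 − 0.542432)(1 − 0.973000) = 0.9997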